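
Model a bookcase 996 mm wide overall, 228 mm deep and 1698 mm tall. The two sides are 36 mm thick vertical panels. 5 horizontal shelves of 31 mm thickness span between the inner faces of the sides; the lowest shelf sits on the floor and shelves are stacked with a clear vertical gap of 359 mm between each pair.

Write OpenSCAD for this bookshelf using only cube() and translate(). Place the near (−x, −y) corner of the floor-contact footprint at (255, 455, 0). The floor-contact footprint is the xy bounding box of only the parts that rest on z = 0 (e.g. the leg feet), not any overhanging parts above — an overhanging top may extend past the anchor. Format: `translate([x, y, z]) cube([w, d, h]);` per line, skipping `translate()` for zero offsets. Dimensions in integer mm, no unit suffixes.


translate([255, 455, 0]) cube([36, 228, 1698]);
translate([1215, 455, 0]) cube([36, 228, 1698]);
translate([291, 455, 0]) cube([924, 228, 31]);
translate([291, 455, 390]) cube([924, 228, 31]);
translate([291, 455, 780]) cube([924, 228, 31]);
translate([291, 455, 1170]) cube([924, 228, 31]);
translate([291, 455, 1560]) cube([924, 228, 31]);


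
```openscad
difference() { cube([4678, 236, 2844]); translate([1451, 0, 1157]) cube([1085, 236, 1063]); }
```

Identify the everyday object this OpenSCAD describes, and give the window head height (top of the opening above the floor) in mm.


A wall with a window opening. The window head height is 2220 mm.

A wall with a rectangular opening subtracted — a window. Sill at z = 1157, opening 1063 mm tall, so the head is at 1157 + 1063 = 2220 mm.


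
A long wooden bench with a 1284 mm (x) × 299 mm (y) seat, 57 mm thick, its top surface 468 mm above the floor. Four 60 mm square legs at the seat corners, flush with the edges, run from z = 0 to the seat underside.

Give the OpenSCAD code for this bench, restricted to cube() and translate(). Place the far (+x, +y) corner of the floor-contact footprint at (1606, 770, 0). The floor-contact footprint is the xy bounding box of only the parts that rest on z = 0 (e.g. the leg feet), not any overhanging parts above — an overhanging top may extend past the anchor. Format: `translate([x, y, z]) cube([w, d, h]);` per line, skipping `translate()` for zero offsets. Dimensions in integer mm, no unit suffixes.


translate([322, 471, 411]) cube([1284, 299, 57]);
translate([322, 471, 0]) cube([60, 60, 411]);
translate([322, 710, 0]) cube([60, 60, 411]);
translate([1546, 471, 0]) cube([60, 60, 411]);
translate([1546, 710, 0]) cube([60, 60, 411]);


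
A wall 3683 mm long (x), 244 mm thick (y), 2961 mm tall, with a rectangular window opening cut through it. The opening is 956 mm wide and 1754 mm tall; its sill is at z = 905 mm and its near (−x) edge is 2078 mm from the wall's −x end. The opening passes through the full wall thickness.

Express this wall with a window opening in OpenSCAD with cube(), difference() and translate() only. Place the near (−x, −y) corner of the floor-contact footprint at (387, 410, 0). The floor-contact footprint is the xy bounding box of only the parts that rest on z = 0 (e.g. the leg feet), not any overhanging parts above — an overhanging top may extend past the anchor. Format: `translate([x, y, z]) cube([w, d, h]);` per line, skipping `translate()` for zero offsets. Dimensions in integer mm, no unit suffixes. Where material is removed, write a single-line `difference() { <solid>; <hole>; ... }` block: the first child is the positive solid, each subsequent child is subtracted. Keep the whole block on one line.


difference() { translate([387, 410, 0]) cube([3683, 244, 2961]); translate([2465, 410, 905]) cube([956, 244, 1754]); }


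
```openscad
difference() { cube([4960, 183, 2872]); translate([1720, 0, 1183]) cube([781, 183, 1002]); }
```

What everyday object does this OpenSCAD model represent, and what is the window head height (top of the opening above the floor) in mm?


A wall with a window opening. The window head height is 2185 mm.

A wall with a rectangular opening subtracted — a window. Sill at z = 1183, opening 1002 mm tall, so the head is at 1183 + 1002 = 2185 mm.


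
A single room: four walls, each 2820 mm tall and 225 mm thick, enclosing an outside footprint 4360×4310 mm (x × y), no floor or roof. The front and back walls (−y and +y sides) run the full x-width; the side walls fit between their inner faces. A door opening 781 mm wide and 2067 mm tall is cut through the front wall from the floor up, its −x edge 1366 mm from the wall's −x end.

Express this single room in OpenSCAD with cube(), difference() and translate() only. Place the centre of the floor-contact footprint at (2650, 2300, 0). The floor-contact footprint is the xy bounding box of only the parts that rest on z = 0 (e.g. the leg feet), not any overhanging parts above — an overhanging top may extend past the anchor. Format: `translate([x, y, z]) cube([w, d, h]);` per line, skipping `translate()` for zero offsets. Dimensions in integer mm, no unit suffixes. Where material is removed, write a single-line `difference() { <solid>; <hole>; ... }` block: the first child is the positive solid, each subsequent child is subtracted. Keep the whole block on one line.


difference() { translate([470, 145, 0]) cube([4360, 225, 2820]); translate([1836, 145, 0]) cube([781, 225, 2067]); }
translate([470, 4230, 0]) cube([4360, 225, 2820]);
translate([470, 370, 0]) cube([225, 3860, 2820]);
translate([4605, 370, 0]) cube([225, 3860, 2820]);


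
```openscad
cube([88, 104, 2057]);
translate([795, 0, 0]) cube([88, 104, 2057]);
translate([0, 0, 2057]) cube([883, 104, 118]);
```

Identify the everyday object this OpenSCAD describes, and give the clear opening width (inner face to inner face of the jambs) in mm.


A door frame. The clear opening width is 707 mm.

Two 2057 mm tall posts with a header on top — a door frame. The left jamb is 88 mm wide at x = 0; the right jamb starts at x = 795. The clear opening is 795 − 88 = 707 mm.


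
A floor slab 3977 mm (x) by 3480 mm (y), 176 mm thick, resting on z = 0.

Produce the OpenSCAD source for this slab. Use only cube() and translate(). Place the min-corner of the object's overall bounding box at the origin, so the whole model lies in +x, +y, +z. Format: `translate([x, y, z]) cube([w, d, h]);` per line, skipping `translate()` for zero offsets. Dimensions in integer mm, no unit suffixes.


cube([3977, 3480, 176]);


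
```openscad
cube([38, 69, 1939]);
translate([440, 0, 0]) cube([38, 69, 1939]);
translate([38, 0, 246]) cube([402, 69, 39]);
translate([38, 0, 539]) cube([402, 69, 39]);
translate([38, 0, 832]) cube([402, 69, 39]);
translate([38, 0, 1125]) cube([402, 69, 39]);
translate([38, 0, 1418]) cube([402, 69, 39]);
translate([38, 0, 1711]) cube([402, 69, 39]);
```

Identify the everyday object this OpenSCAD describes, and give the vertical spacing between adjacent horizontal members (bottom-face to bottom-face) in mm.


A ladder. The rung spacing is 293 mm.

Two tall 38×69 posts with 6 short bars between them — a ladder. Adjacent rungs sit at z = 246 and z = 539, so the spacing is 539 − 246 = 293 mm.


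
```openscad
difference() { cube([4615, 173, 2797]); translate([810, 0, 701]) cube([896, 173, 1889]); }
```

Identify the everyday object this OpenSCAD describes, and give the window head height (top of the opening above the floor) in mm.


A wall with a window opening. The window head height is 2590 mm.

A wall with a rectangular opening subtracted — a window. Sill at z = 701, opening 1889 mm tall, so the head is at 701 + 1889 = 2590 mm.


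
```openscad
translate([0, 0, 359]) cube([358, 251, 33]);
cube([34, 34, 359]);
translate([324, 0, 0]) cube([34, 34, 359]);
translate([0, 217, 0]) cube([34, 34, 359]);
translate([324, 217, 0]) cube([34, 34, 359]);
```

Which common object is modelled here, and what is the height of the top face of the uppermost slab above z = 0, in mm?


A stool. The seat height is 392 mm.

A 358×251×33 slab at z = 359 on four corner posts — a stool. The seat top is 359 + 33 = 392 mm.


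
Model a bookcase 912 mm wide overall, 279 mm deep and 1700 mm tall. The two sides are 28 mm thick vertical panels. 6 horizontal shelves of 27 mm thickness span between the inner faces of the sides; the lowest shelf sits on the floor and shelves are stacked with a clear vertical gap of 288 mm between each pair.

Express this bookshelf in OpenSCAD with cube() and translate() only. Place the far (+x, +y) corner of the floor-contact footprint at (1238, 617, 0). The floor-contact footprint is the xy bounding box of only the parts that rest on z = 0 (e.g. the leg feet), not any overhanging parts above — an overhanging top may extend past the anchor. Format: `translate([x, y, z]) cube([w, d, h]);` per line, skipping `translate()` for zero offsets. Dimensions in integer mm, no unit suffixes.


translate([326, 338, 0]) cube([28, 279, 1700]);
translate([1210, 338, 0]) cube([28, 279, 1700]);
translate([354, 338, 0]) cube([856, 279, 27]);
translate([354, 338, 315]) cube([856, 279, 27]);
translate([354, 338, 630]) cube([856, 279, 27]);
translate([354, 338, 945]) cube([856, 279, 27]);
translate([354, 338, 1260]) cube([856, 279, 27]);
translate([354, 338, 1575]) cube([856, 279, 27]);


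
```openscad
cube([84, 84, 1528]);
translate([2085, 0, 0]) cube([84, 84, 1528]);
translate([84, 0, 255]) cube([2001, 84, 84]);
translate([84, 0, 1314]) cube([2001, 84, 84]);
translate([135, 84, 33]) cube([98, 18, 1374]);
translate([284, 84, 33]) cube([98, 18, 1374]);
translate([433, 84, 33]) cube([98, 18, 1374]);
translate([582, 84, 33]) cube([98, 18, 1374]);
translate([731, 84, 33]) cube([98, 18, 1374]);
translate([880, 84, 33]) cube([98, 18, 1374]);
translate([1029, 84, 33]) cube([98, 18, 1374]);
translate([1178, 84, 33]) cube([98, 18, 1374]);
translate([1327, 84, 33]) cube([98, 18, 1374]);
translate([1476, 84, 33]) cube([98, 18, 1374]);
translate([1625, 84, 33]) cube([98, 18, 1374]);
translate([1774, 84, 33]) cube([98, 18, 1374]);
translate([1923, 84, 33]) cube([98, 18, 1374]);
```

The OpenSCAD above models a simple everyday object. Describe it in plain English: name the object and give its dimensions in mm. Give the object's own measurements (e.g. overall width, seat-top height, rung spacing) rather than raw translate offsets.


A fence section. Two 84×84 mm posts, 1528 mm tall, stand on the floor with a clear span of 2001 mm between their inner faces. Two horizontal rails of 84×84 mm section span the gap between the posts with their undersides at z = 255 mm and z = 1314 mm, flush with the posts' −y face. 13 pickets, each 98 mm wide, 18 mm thick and 1374 mm tall, are fixed to the +y face of the rails with their bottoms at z = 33 mm, spaced across the span with a 51 mm gap after the −x post and between neighbouring pickets, with 64 mm left before the +x post.


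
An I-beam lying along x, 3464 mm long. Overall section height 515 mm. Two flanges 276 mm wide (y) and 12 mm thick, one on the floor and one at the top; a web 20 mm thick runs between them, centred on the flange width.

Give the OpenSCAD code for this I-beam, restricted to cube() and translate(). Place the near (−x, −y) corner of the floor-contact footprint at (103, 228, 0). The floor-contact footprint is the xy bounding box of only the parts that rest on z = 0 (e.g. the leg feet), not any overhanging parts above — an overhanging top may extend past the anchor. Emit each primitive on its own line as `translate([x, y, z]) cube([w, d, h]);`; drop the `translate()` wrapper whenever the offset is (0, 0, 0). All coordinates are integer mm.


translate([103, 228, 0]) cube([3464, 276, 12]);
translate([103, 356, 12]) cube([3464, 20, 491]);
translate([103, 228, 503]) cube([3464, 276, 12]);


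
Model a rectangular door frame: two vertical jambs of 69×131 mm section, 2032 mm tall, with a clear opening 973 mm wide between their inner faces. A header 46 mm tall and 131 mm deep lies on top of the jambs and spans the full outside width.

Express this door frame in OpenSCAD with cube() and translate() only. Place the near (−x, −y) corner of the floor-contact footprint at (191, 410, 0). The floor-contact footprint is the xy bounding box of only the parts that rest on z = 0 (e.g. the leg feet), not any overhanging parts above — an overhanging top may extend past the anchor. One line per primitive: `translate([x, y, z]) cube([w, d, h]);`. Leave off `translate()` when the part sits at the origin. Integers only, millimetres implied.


translate([191, 410, 0]) cube([69, 131, 2032]);
translate([1233, 410, 0]) cube([69, 131, 2032]);
translate([191, 410, 2032]) cube([1111, 131, 46]);


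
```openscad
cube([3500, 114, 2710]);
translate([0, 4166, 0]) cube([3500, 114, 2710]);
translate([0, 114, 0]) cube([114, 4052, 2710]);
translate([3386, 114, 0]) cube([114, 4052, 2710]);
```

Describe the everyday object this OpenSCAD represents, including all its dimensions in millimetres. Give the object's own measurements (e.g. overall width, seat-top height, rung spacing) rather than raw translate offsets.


The wall frame of a small rectangular building: four walls, each 2710 mm tall and 114 mm thick, enclosing a footprint 3500 mm (x) by 4280 mm (y) outside-to-outside, with no floor or roof. The front and back walls (the −y and +y sides) span the full width; the two side walls fit between them.


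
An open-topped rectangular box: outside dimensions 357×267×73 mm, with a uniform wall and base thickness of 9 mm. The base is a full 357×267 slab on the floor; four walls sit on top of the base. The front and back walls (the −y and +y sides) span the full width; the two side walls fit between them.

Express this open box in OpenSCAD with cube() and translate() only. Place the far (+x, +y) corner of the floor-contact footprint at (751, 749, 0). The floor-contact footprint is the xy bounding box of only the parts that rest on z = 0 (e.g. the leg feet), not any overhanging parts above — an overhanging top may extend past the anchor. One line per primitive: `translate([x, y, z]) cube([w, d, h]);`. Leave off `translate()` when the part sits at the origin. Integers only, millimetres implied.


translate([394, 482, 0]) cube([357, 267, 9]);
translate([394, 482, 9]) cube([357, 9, 64]);
translate([394, 740, 9]) cube([357, 9, 64]);
translate([394, 491, 9]) cube([9, 249, 64]);
translate([742, 491, 9]) cube([9, 249, 64]);


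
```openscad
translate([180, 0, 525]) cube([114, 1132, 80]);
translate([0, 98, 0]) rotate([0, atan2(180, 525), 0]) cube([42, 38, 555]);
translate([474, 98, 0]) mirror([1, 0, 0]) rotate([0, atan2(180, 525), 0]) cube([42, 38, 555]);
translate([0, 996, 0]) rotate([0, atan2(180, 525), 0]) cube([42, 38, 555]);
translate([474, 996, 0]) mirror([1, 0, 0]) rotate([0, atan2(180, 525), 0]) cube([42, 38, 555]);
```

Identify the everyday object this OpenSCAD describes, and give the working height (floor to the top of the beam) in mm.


A sawhorse. The overall height is 605 mm.

A beam across two mirrored pairs of raked legs — a sawhorse. The beam's underside is at z = 525 (matching the legs' vertical rise in atan2(180, 525)) and the beam is 80 mm tall, so its top is at 525 + 80 = 605 mm. The raked legs top out at the beam's underside, so that is the highest point.


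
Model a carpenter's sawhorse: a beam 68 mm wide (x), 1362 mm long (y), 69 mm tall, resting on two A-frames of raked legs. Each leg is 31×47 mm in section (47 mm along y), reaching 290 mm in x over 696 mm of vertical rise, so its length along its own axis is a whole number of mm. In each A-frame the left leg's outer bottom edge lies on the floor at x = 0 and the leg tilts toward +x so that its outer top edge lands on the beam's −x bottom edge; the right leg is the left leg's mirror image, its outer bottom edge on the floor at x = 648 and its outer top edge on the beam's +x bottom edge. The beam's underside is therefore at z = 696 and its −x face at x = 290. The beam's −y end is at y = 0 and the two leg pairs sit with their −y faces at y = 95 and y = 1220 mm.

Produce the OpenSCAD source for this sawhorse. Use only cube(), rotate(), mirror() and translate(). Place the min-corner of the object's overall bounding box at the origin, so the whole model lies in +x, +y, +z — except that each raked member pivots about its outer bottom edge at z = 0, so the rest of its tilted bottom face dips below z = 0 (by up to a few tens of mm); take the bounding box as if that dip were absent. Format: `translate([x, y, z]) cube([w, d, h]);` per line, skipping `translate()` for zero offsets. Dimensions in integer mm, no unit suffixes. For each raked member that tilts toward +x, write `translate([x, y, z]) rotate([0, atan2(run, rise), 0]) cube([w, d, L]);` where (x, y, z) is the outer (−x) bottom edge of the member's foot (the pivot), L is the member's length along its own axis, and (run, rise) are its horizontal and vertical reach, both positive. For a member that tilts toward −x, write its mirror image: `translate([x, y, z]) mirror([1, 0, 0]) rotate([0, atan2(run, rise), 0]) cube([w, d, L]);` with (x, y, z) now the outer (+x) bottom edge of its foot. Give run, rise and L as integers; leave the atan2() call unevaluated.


// leg length = √(290² + 696²) = 754
// right-leg outer foot x = 2·290 + 68 = 648
// beam min-corner = (290, 0, 696)
translate([290, 0, 696]) cube([68, 1362, 69]);
translate([0, 95, 0]) rotate([0, atan2(290, 696), 0]) cube([31, 47, 754]);
translate([648, 95, 0]) mirror([1, 0, 0]) rotate([0, atan2(290, 696), 0]) cube([31, 47, 754]);
translate([0, 1220, 0]) rotate([0, atan2(290, 696), 0]) cube([31, 47, 754]);
translate([648, 1220, 0]) mirror([1, 0, 0]) rotate([0, atan2(290, 696), 0]) cube([31, 47, 754]);


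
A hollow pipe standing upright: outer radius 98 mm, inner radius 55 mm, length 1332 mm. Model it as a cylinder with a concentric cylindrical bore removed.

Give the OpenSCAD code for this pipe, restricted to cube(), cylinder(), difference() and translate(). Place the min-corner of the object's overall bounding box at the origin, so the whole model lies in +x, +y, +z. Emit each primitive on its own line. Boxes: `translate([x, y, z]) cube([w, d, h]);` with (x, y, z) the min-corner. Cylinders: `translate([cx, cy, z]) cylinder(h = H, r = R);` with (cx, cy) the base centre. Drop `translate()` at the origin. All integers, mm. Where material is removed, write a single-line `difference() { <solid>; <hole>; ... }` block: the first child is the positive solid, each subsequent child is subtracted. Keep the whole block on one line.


difference() { translate([98, 98, 0]) cylinder(h = 1332, r = 98); translate([98, 98, 0]) cylinder(h = 1332, r = 55); }


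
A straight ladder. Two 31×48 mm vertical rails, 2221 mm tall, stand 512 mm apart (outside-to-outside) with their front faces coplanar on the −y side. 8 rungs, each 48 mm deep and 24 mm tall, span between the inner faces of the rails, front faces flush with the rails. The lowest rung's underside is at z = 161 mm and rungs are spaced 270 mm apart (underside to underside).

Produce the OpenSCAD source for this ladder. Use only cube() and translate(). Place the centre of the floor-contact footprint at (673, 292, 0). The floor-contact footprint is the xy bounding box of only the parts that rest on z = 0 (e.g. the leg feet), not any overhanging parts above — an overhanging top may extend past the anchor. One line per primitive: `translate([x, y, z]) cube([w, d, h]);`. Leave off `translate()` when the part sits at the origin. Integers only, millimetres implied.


// rung span = 512 - 2*31 = 450
// rung[k] z = 161 + k*270
translate([417, 268, 0]) cube([31, 48, 2221]);
translate([898, 268, 0]) cube([31, 48, 2221]);
translate([448, 268, 161]) cube([450, 48, 24]);
translate([448, 268, 431]) cube([450, 48, 24]);
translate([448, 268, 701]) cube([450, 48, 24]);
translate([448, 268, 971]) cube([450, 48, 24]);
translate([448, 268, 1241]) cube([450, 48, 24]);
translate([448, 268, 1511]) cube([450, 48, 24]);
translate([448, 268, 1781]) cube([450, 48, 24]);
translate([448, 268, 2051]) cube([450, 48, 24]);


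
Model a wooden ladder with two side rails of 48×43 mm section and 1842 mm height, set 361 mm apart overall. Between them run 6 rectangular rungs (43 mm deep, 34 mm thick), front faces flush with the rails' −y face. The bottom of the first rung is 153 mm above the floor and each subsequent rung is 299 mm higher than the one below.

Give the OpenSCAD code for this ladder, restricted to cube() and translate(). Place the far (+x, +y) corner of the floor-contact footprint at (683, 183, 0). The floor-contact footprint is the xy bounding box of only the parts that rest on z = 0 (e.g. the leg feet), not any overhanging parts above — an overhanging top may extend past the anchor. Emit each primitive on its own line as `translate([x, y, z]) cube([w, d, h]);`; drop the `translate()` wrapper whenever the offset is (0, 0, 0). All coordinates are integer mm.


translate([322, 140, 0]) cube([48, 43, 1842]);
translate([635, 140, 0]) cube([48, 43, 1842]);
translate([370, 140, 153]) cube([265, 43, 34]);
translate([370, 140, 452]) cube([265, 43, 34]);
translate([370, 140, 751]) cube([265, 43, 34]);
translate([370, 140, 1050]) cube([265, 43, 34]);
translate([370, 140, 1349]) cube([265, 43, 34]);
translate([370, 140, 1648]) cube([265, 43, 34]);


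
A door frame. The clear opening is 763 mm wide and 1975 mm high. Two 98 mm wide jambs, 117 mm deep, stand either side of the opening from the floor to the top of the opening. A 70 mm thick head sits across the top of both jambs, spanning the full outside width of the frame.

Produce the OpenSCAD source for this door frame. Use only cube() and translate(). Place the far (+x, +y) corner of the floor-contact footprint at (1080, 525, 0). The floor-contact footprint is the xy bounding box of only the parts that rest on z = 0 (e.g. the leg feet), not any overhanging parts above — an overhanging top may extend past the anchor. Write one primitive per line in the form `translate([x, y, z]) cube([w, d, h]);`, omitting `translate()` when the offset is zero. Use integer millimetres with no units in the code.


translate([121, 408, 0]) cube([98, 117, 1975]);
translate([982, 408, 0]) cube([98, 117, 1975]);
translate([121, 408, 1975]) cube([959, 117, 70]);


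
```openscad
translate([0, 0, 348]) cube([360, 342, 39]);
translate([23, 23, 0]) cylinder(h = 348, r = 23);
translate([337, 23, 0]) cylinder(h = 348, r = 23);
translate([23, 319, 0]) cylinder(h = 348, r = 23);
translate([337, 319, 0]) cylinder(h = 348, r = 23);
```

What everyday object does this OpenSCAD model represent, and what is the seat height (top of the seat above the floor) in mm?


A stool. The seat height is 387 mm.

A 360×342×39 slab at z = 348 on four corner cylinders — a stool. The seat top is 348 + 39 = 387 mm.


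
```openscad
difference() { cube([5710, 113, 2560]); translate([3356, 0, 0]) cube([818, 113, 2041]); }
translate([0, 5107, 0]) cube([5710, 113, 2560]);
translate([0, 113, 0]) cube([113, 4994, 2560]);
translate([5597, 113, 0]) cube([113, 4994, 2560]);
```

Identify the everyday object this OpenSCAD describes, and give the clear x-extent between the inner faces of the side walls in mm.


A single room. The interior width is 5484 mm.

Four walls enclosing a rectangle with a door in the front wall — a room. Outside width 5710 minus two 113 mm walls gives 5484 mm.


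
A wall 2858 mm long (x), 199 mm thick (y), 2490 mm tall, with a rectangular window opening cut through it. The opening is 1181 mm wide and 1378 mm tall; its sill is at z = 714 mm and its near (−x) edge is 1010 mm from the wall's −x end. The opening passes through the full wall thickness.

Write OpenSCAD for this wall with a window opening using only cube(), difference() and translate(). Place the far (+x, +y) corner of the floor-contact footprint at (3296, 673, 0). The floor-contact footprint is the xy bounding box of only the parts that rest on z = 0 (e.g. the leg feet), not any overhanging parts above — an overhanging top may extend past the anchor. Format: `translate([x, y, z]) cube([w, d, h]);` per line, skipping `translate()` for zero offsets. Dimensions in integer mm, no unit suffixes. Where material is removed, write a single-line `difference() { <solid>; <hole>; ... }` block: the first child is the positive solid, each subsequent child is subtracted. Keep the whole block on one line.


difference() { translate([438, 474, 0]) cube([2858, 199, 2490]); translate([1448, 474, 714]) cube([1181, 199, 1378]); }


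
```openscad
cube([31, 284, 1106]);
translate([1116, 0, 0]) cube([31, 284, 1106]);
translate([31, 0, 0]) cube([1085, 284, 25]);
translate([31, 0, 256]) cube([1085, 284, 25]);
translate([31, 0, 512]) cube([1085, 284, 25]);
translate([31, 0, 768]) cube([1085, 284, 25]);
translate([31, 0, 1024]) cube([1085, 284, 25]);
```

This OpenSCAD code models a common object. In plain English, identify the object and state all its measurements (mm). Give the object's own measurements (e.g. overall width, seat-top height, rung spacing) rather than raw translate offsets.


An open bookshelf. Two side panels, each 31 mm thick, 284 mm deep and 1106 mm tall, stand 1147 mm apart (outside-to-outside). Between them sit 5 shelves, each 25 mm thick and 284 mm deep, spanning the full gap between the sides. The bottom shelf rests on the floor (its underside at z = 0) and the clear gap between one shelf's top and the next shelf's underside is 231 mm.


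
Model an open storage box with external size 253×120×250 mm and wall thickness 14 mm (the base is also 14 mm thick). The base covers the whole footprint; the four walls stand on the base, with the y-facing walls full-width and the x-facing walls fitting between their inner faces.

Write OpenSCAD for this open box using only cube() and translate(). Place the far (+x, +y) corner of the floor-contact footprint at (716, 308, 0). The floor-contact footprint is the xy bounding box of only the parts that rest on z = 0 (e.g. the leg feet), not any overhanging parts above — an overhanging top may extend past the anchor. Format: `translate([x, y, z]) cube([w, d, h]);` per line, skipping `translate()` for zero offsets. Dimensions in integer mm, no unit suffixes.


translate([463, 188, 0]) cube([253, 120, 14]);
translate([463, 188, 14]) cube([253, 14, 236]);
translate([463, 294, 14]) cube([253, 14, 236]);
translate([463, 202, 14]) cube([14, 92, 236]);
translate([702, 202, 14]) cube([14, 92, 236]);


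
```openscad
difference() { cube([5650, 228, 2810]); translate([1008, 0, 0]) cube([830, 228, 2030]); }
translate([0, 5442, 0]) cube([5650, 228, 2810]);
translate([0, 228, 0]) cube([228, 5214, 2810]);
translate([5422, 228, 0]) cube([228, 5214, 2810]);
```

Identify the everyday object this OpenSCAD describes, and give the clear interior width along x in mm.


A single room. The interior width is 5194 mm.

Four walls enclosing a rectangle with a door in the front wall — a room. Outside width 5650 minus two 228 mm walls gives 5194 mm.


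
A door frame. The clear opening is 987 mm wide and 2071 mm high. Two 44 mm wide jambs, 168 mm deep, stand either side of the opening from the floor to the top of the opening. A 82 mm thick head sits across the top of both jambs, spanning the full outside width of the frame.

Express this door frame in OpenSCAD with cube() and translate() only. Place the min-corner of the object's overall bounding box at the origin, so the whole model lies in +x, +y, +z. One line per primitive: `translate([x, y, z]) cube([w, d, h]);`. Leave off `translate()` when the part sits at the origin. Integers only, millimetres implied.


cube([44, 168, 2071]);
translate([1031, 0, 0]) cube([44, 168, 2071]);
translate([0, 0, 2071]) cube([1075, 168, 82]);


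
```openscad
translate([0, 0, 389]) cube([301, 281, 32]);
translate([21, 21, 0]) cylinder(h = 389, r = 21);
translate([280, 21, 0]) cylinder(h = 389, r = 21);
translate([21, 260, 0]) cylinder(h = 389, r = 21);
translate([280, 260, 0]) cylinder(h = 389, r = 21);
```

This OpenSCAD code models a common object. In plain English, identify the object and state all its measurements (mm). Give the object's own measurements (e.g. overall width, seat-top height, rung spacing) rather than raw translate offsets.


A simple wooden stool: a rectangular seat 301 mm (x) by 281 mm (y), 32 mm thick, top face at z = 421 mm, on four round legs, each 42 mm in diameter. The legs rest on z = 0, each leg's axis is inset half a diameter from the nearest pair of seat edges (so the leg's bounding box is flush with the corner).


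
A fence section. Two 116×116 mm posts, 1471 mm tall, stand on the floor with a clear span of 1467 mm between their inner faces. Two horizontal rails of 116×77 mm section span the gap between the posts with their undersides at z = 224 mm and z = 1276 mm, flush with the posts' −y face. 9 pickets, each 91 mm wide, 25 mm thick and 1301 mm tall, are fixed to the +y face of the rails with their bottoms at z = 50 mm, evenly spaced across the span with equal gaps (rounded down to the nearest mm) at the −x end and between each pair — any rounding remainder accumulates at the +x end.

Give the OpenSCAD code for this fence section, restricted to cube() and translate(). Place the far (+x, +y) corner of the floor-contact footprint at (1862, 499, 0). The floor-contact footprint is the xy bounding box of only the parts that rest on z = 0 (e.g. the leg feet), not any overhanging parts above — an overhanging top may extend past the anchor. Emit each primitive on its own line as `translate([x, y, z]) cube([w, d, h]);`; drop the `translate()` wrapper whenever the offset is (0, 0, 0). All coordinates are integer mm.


translate([163, 383, 0]) cube([116, 116, 1471]);
translate([1746, 383, 0]) cube([116, 116, 1471]);
translate([279, 383, 224]) cube([1467, 116, 77]);
translate([279, 383, 1276]) cube([1467, 116, 77]);
translate([343, 499, 50]) cube([91, 25, 1301]);
translate([498, 499, 50]) cube([91, 25, 1301]);
translate([653, 499, 50]) cube([91, 25, 1301]);
translate([808, 499, 50]) cube([91, 25, 1301]);
translate([963, 499, 50]) cube([91, 25, 1301]);
translate([1118, 499, 50]) cube([91, 25, 1301]);
translate([1273, 499, 50]) cube([91, 25, 1301]);
translate([1428, 499, 50]) cube([91, 25, 1301]);
translate([1583, 499, 50]) cube([91, 25, 1301]);


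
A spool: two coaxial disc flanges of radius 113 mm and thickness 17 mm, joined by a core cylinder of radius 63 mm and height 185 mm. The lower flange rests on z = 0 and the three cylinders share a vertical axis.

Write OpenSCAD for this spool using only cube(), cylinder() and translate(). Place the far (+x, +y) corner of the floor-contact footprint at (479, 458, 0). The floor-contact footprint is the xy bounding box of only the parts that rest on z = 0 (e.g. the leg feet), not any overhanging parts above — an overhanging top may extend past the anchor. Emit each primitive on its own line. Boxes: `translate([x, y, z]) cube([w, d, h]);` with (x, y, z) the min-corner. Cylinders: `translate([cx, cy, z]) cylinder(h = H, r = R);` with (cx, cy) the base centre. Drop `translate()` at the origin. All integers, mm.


translate([366, 345, 0]) cylinder(h = 17, r = 113);
translate([366, 345, 17]) cylinder(h = 185, r = 63);
translate([366, 345, 202]) cylinder(h = 17, r = 113);


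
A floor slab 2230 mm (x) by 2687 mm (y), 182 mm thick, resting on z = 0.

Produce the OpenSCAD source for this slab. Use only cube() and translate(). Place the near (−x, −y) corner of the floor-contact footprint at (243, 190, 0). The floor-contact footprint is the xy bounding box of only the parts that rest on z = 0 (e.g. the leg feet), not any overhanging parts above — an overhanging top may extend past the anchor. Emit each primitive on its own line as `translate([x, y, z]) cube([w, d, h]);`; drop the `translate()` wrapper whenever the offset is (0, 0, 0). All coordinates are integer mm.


translate([243, 190, 0]) cube([2230, 2687, 182]);


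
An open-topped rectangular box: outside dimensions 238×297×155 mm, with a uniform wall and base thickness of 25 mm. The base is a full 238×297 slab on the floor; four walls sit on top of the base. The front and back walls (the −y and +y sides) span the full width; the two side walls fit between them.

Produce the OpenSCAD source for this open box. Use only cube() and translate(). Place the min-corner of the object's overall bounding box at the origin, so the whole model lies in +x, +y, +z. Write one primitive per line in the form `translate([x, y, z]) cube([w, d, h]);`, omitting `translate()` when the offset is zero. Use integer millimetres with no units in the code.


cube([238, 297, 25]);
translate([0, 0, 25]) cube([238, 25, 130]);
translate([0, 272, 25]) cube([238, 25, 130]);
translate([0, 25, 25]) cube([25, 247, 130]);
translate([213, 25, 25]) cube([25, 247, 130]);


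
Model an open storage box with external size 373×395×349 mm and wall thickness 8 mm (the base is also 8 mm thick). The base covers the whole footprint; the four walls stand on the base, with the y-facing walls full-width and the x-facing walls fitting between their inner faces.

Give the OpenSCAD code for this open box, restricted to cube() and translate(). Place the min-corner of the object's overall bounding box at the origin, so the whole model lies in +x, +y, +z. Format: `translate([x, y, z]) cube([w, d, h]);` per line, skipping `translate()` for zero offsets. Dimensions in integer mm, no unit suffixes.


cube([373, 395, 8]);
translate([0, 0, 8]) cube([373, 8, 341]);
translate([0, 387, 8]) cube([373, 8, 341]);
translate([0, 8, 8]) cube([8, 379, 341]);
translate([365, 8, 8]) cube([8, 379, 341]);


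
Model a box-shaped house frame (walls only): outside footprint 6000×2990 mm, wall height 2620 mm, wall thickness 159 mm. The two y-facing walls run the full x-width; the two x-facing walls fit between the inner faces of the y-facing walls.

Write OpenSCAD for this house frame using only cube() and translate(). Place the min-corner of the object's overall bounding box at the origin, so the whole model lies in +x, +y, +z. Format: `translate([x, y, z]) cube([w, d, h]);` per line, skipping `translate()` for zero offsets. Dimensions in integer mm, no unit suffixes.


cube([6000, 159, 2620]);
translate([0, 2831, 0]) cube([6000, 159, 2620]);
translate([0, 159, 0]) cube([159, 2672, 2620]);
translate([5841, 159, 0]) cube([159, 2672, 2620]);


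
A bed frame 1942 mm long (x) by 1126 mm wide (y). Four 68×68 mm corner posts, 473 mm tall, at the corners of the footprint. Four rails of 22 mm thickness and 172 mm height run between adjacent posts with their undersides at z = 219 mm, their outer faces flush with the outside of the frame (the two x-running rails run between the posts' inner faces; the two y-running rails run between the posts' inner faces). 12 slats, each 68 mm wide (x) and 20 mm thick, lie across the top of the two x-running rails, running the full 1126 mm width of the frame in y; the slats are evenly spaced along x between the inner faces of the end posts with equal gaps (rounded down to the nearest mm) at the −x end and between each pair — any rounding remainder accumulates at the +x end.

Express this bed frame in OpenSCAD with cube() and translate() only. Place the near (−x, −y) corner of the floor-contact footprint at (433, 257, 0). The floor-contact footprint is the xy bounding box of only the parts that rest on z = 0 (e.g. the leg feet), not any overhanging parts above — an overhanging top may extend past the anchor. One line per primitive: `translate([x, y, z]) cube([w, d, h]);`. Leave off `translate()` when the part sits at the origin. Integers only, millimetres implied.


// slat z = rail_z + rail_h = 219 + 172 = 391
// slat gap = ⌊(1806 − 12·68) / 13⌋ = 76
translate([433, 257, 0]) cube([68, 68, 473]);
translate([433, 1315, 0]) cube([68, 68, 473]);
translate([2307, 257, 0]) cube([68, 68, 473]);
translate([2307, 1315, 0]) cube([68, 68, 473]);
translate([501, 257, 219]) cube([1806, 22, 172]);
translate([501, 1361, 219]) cube([1806, 22, 172]);
translate([433, 325, 219]) cube([22, 990, 172]);
translate([2353, 325, 219]) cube([22, 990, 172]);
translate([577, 257, 391]) cube([68, 1126, 20]);
translate([721, 257, 391]) cube([68, 1126, 20]);
translate([865, 257, 391]) cube([68, 1126, 20]);
translate([1009, 257, 391]) cube([68, 1126, 20]);
translate([1153, 257, 391]) cube([68, 1126, 20]);
translate([1297, 257, 391]) cube([68, 1126, 20]);
translate([1441, 257, 391]) cube([68, 1126, 20]);
translate([1585, 257, 391]) cube([68, 1126, 20]);
translate([1729, 257, 391]) cube([68, 1126, 20]);
translate([1873, 257, 391]) cube([68, 1126, 20]);
translate([2017, 257, 391]) cube([68, 1126, 20]);
translate([2161, 257, 391]) cube([68, 1126, 20]);


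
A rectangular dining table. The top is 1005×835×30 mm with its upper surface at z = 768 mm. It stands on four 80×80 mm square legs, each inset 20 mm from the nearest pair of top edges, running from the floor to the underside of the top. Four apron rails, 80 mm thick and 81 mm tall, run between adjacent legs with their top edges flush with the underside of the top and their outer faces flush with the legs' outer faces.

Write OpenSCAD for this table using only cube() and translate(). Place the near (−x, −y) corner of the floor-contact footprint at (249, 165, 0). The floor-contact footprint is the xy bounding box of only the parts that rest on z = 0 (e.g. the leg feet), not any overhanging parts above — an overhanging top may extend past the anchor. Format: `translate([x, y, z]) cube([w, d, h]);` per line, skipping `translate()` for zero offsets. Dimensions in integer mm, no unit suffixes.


// leg_h = 768 - 30 = 738
// apron z = 738 - 81 = 657
translate([229, 145, 738]) cube([1005, 835, 30]);
translate([249, 165, 0]) cube([80, 80, 738]);
translate([1134, 165, 0]) cube([80, 80, 738]);
translate([249, 880, 0]) cube([80, 80, 738]);
translate([1134, 880, 0]) cube([80, 80, 738]);
translate([329, 165, 657]) cube([805, 80, 81]);
translate([329, 880, 657]) cube([805, 80, 81]);
translate([249, 245, 657]) cube([80, 635, 81]);
translate([1134, 245, 657]) cube([80, 635, 81]);


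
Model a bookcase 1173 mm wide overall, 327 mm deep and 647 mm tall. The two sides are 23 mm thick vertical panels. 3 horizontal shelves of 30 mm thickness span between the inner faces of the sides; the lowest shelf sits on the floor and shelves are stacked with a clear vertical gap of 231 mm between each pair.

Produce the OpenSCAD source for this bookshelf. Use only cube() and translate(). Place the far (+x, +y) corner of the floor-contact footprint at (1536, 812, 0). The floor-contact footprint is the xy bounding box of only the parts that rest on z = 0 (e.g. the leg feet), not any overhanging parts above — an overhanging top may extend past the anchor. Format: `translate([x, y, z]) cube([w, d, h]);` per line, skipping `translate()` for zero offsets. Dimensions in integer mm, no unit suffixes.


translate([363, 485, 0]) cube([23, 327, 647]);
translate([1513, 485, 0]) cube([23, 327, 647]);
translate([386, 485, 0]) cube([1127, 327, 30]);
translate([386, 485, 261]) cube([1127, 327, 30]);
translate([386, 485, 522]) cube([1127, 327, 30]);


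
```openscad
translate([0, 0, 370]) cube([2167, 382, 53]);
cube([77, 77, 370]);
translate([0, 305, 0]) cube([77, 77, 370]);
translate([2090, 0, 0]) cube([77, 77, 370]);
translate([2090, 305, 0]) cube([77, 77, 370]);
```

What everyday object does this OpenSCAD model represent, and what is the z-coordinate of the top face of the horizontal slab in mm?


A bench. The seat-top height is 423 mm.

A long slab on four corner posts — a bench. The slab sits at z = 370 with thickness 53, so the top is 370 + 53 = 423 mm.


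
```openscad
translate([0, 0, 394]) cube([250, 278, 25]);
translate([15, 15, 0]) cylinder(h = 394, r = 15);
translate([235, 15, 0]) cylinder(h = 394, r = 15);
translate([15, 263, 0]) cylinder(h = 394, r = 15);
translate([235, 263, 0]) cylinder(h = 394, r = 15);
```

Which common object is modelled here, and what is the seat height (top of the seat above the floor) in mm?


A stool. The seat height is 419 mm.

A 250×278×25 slab at z = 394 on four corner cylinders — a stool. The seat top is 394 + 25 = 419 mm.
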